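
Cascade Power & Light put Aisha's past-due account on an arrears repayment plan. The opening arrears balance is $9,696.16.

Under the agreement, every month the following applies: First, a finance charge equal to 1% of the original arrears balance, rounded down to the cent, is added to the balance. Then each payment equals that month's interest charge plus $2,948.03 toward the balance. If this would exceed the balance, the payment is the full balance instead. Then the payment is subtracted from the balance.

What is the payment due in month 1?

Month 1: opening $9,696.16; interest $96.96 → $9,793.12; payment $3,044.99; balance $6,748.13

$3,044.99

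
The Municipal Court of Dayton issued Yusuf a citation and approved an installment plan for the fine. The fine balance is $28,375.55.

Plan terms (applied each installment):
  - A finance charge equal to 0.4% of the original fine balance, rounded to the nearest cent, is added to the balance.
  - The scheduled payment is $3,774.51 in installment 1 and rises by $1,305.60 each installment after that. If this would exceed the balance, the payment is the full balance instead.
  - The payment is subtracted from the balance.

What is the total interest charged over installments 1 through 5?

$567.50

Installment 1: $28,375.55 +$113.50 interest = $28,489.05; pay $3,774.51 → $24,714.54
Installment 2: $24,714.54 +$113.50 interest = $24,828.04; pay $5,080.11 → $19,747.93
Installment 3: $19,747.93 +$113.50 interest = $19,861.43; pay $6,385.71 → $13,475.72
Installment 4: $13,475.72 +$113.50 interest = $13,589.22; pay $7,691.31 → $5,897.91
Installment 5: $5,897.91 +$113.50 interest = $6,011.41; pay $6,011.41 → $0.00
Total interest: $113.50 + $113.50 + $113.50 + $113.50 + $113.50 = $567.50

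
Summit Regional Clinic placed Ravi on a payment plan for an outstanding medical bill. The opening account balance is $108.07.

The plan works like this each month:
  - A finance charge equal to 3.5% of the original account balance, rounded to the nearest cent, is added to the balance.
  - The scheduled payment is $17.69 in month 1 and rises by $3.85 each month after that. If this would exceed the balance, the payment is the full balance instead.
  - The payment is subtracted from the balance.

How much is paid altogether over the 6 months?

Month 1: opening $108.07; interest $3.78 → $111.85; payment $17.69; balance $94.16
Month 2: opening $94.16; interest $3.78 → $97.94; payment $21.54; balance $76.40
Month 3: opening $76.40; interest $3.78 → $80.18; payment $25.39; balance $54.79
Month 4: opening $54.79; interest $3.78 → $58.57; payment $29.24; balance $29.33
Month 5: opening $29.33; interest $3.78 → $33.11; payment $33.09; balance $0.02
Month 6: opening $0.02; interest $3.78 → $3.80; payment $3.80; balance $0.00
Total paid: $130.75

$130.75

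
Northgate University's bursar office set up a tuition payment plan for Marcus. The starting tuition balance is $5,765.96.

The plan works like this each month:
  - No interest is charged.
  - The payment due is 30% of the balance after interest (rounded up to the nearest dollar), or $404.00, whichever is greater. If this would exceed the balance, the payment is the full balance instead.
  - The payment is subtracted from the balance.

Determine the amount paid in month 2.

Month 1: $5,765.96 − $1,730.00 → $4,035.96
Month 2: $4,035.96 − $1,211.00 → $2,824.96

$1,211.00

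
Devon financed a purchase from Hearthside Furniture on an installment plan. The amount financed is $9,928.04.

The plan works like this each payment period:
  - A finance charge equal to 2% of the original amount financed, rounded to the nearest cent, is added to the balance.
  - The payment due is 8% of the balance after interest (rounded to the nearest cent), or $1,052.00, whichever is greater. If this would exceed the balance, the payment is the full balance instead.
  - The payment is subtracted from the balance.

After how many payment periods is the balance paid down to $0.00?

# | Opening | Interest | Payment | End bal
1 | $9,928.04 | $198.56 | $1,052.00 | $9,074.60
2 | $9,074.60 | $198.56 | $1,052.00 | $8,221.16
3 | $8,221.16 | $198.56 | $1,052.00 | $7,367.72
4 | $7,367.72 | $198.56 | $1,052.00 | $6,514.28
5 | $6,514.28 | $198.56 | $1,052.00 | $5,660.84
6 | $5,660.84 | $198.56 | $1,052.00 | $4,807.40
7 | $4,807.40 | $198.56 | $1,052.00 | $3,953.96
8 | $3,953.96 | $198.56 | $1,052.00 | $3,100.52
9 | $3,100.52 | $198.56 | $1,052.00 | $2,247.08
10 | $2,247.08 | $198.56 | $1,052.00 | $1,393.64
11 | $1,393.64 | $198.56 | $1,052.00 | $540.20
12 | $540.20 | $198.56 | $738.76 | $0.00
Balance reaches $0.00 in payment period 12.

12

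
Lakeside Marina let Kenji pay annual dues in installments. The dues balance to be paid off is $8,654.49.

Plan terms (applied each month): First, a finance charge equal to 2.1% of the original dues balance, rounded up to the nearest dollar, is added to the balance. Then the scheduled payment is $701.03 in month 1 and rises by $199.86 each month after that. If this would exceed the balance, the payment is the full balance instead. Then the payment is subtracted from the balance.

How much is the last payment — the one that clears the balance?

$1,006.22

Month 1: opening $8,654.49; interest $182.00 → $8,836.49; payment $701.03; balance $8,135.46
Month 2: opening $8,135.46; interest $182.00 → $8,317.46; payment $900.89; balance $7,416.57
Month 3: opening $7,416.57; interest $182.00 → $7,598.57; payment $1,100.75; balance $6,497.82
Month 4: opening $6,497.82; interest $182.00 → $6,679.82; payment $1,300.61; balance $5,379.21
Month 5: opening $5,379.21; interest $182.00 → $5,561.21; payment $1,500.47; balance $4,060.74
Month 6: opening $4,060.74; interest $182.00 → $4,242.74; payment $1,700.33; balance $2,542.41
Month 7: opening $2,542.41; interest $182.00 → $2,724.41; payment $1,900.19; balance $824.22
Month 8: opening $824.22; interest $182.00 → $1,006.22; payment $1,006.22; balance $0.00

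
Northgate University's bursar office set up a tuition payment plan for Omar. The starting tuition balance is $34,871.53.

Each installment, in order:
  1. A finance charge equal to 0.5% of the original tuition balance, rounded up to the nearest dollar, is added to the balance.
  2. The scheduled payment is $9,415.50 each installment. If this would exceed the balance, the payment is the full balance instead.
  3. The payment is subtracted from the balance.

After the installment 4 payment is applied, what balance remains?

Installment 1: $34,871.53 +$175.00 interest = $35,046.53; pay $9,415.50 → $25,631.03
Installment 2: $25,631.03 +$175.00 interest = $25,806.03; pay $9,415.50 → $16,390.53
Installment 3: $16,390.53 +$175.00 interest = $16,565.53; pay $9,415.50 → $7,150.03
Installment 4: $7,150.03 +$175.00 interest = $7,325.03; pay $7,325.03 → $0.00

$0.00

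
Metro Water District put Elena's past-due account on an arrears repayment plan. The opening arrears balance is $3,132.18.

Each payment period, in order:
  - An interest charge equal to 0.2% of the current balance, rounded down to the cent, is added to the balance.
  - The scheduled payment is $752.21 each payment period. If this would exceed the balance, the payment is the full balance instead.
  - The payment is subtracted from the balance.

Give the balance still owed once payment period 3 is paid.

Payment period 1: opening $3,132.18; interest $6.26 → $3,138.44; payment $752.21; balance $2,386.23
Payment period 2: opening $2,386.23; interest $4.77 → $2,391.00; payment $752.21; balance $1,638.79
Payment period 3: opening $1,638.79; interest $3.27 → $1,642.06; payment $752.21; balance $889.85

$889.85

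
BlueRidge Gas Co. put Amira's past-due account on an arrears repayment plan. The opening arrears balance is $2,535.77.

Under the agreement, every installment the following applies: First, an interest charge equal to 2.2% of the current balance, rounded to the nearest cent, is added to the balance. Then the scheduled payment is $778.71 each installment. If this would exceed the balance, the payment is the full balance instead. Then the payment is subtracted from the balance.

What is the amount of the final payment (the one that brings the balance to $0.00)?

$325.96

Installment 1: $2,535.77 +$55.79 interest = $2,591.56; pay $778.71 → $1,812.85
Installment 2: $1,812.85 +$39.88 interest = $1,852.73; pay $778.71 → $1,074.02
Installment 3: $1,074.02 +$23.63 interest = $1,097.65; pay $778.71 → $318.94
Installment 4: $318.94 +$7.02 interest = $325.96; pay $325.96 → $0.00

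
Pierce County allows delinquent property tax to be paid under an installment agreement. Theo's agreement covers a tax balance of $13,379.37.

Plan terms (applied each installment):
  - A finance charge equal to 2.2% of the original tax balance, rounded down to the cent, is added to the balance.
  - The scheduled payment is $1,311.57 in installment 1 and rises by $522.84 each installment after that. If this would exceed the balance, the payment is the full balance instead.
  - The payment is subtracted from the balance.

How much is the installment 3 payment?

$2,357.25

Installment 1: $13,379.37 +$294.34 interest = $13,673.71; pay $1,311.57 → $12,362.14
Installment 2: $12,362.14 +$294.34 interest = $12,656.48; pay $1,834.41 → $10,822.07
Installment 3: $10,822.07 +$294.34 interest = $11,116.41; pay $2,357.25 → $8,759.16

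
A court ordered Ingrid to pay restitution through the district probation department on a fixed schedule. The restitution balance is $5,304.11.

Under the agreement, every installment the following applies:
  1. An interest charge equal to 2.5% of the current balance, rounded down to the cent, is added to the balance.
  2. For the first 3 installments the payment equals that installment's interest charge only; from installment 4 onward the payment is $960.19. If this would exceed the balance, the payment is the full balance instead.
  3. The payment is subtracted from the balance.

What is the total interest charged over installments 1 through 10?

Installment 1: $5,304.11 +$132.60 interest = $5,436.71; pay $132.60 → $5,304.11
Installment 2: $5,304.11 +$132.60 interest = $5,436.71; pay $132.60 → $5,304.11
Installment 3: $5,304.11 +$132.60 interest = $5,436.71; pay $132.60 → $5,304.11
Installment 4: $5,304.11 +$132.60 interest = $5,436.71; pay $960.19 → $4,476.52
Installment 5: $4,476.52 +$111.91 interest = $4,588.43; pay $960.19 → $3,628.24
Installment 6: $3,628.24 +$90.70 interest = $3,718.94; pay $960.19 → $2,758.75
Installment 7: $2,758.75 +$68.96 interest = $2,827.71; pay $960.19 → $1,867.52
Installment 8: $1,867.52 +$46.68 interest = $1,914.20; pay $960.19 → $954.01
Installment 9: $954.01 +$23.85 interest = $977.86; pay $960.19 → $17.67
Installment 10: $17.67 +$0.44 interest = $18.11; pay $18.11 → $0.00
Total interest: $132.60 + $132.60 + $132.60 + $132.60 + $111.91 + $90.70 + $68.96 + $46.68 + $23.85 + $0.44 = $872.94

$872.94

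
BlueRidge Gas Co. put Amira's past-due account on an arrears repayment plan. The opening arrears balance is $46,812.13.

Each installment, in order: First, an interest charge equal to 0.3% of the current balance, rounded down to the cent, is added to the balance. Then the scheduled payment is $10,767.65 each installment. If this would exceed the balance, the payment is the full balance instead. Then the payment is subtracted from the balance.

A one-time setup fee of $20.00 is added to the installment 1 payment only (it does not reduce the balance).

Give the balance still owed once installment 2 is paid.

$25,525.81

# | Opening | Interest | Payment | Fee | End bal
1 | $46,812.13 | $140.43 | $10,767.65 | $20.00 | $36,184.91
2 | $36,184.91 | $108.55 | $10,767.65 | — | $25,525.81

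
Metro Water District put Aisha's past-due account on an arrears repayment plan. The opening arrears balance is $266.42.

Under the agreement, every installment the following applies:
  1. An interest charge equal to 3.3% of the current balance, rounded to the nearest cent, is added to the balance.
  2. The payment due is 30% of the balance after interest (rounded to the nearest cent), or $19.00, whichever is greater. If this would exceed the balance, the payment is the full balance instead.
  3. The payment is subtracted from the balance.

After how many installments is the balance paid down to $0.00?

# | Opening | Interest | Payment | End bal
1 | $266.42 | $8.79 | $82.56 | $192.65
2 | $192.65 | $6.36 | $59.70 | $139.31
3 | $139.31 | $4.60 | $43.17 | $100.74
4 | $100.74 | $3.32 | $31.22 | $72.84
5 | $72.84 | $2.40 | $22.57 | $52.67
6 | $52.67 | $1.74 | $19.00 | $35.41
7 | $35.41 | $1.17 | $19.00 | $17.58
8 | $17.58 | $0.58 | $18.16 | $0.00
Balance reaches $0.00 in installment 8.

8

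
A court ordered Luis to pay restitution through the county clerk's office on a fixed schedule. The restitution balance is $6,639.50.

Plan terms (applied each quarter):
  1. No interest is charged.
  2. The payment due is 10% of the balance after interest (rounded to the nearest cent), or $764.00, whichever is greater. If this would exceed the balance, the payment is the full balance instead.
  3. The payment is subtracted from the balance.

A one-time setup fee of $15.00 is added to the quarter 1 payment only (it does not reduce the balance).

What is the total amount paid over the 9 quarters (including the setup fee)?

Quarter 1: opening $6,639.50; payment $764.00 (+ $15.00 fee); balance $5,875.50
Quarter 2: opening $5,875.50; payment $764.00; balance $5,111.50
Quarter 3: opening $5,111.50; payment $764.00; balance $4,347.50
Quarter 4: opening $4,347.50; payment $764.00; balance $3,583.50
Quarter 5: opening $3,583.50; payment $764.00; balance $2,819.50
Quarter 6: opening $2,819.50; payment $764.00; balance $2,055.50
Quarter 7: opening $2,055.50; payment $764.00; balance $1,291.50
Quarter 8: opening $1,291.50; payment $764.00; balance $527.50
Quarter 9: opening $527.50; payment $527.50; balance $0.00
Total paid: $6,654.50

$6,654.50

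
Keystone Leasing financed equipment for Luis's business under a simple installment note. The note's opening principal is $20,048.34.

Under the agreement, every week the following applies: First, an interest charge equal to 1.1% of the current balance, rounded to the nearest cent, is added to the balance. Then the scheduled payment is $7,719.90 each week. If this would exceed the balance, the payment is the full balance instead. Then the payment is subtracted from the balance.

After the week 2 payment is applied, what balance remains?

# | Opening | Interest | Payment | End bal
1 | $20,048.34 | $220.53 | $7,719.90 | $12,548.97
2 | $12,548.97 | $138.04 | $7,719.90 | $4,967.11

$4,967.11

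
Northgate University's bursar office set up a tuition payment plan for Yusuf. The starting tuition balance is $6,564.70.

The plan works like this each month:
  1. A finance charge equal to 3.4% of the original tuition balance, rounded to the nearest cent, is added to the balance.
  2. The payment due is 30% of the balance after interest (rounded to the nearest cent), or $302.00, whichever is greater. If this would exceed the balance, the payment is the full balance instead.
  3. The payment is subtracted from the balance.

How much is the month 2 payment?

Month 1: $6,564.70 +$223.20 interest = $6,787.90; pay $2,036.37 → $4,751.53
Month 2: $4,751.53 +$223.20 interest = $4,974.73; pay $1,492.42 → $3,482.31

$1,492.42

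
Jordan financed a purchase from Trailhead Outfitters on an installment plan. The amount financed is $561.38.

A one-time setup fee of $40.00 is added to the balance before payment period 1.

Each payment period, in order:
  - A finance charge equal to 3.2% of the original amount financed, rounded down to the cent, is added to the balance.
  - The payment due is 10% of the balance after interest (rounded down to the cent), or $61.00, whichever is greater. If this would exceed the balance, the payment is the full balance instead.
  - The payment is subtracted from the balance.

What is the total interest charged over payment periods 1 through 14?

Payment period 1: $601.38 +$17.96 interest = $619.34; pay $61.93 → $557.41
Payment period 2: $557.41 +$17.96 interest = $575.37; pay $61.00 → $514.37
Payment period 3: $514.37 +$17.96 interest = $532.33; pay $61.00 → $471.33
Payment period 4: $471.33 +$17.96 interest = $489.29; pay $61.00 → $428.29
Payment period 5: $428.29 +$17.96 interest = $446.25; pay $61.00 → $385.25
Payment period 6: $385.25 +$17.96 interest = $403.21; pay $61.00 → $342.21
Payment period 7: $342.21 +$17.96 interest = $360.17; pay $61.00 → $299.17
Payment period 8: $299.17 +$17.96 interest = $317.13; pay $61.00 → $256.13
Payment period 9: $256.13 +$17.96 interest = $274.09; pay $61.00 → $213.09
Payment period 10: $213.09 +$17.96 interest = $231.05; pay $61.00 → $170.05
Payment period 11: $170.05 +$17.96 interest = $188.01; pay $61.00 → $127.01
Payment period 12: $127.01 +$17.96 interest = $144.97; pay $61.00 → $83.97
Payment period 13: $83.97 +$17.96 interest = $101.93; pay $61.00 → $40.93
Payment period 14: $40.93 +$17.96 interest = $58.89; pay $58.89 → $0.00
Total interest: $17.96 + $17.96 + $17.96 + $17.96 + $17.96 + $17.96 + $17.96 + $17.96 + $17.96 + $17.96 + $17.96 + $17.96 + $17.96 + $17.96 = $251.44

$251.44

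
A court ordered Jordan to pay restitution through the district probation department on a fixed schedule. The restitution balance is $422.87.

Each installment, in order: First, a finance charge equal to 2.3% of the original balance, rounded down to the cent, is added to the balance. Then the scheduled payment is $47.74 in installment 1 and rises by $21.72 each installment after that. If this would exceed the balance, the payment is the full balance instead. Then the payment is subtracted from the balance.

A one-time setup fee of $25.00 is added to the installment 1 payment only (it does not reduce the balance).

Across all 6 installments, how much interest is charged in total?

$58.32

Installment 1: opening $422.87; interest $9.72 → $432.59; payment $47.74 (+ $25.00 fee); balance $384.85
Installment 2: opening $384.85; interest $9.72 → $394.57; payment $69.46; balance $325.11
Installment 3: opening $325.11; interest $9.72 → $334.83; payment $91.18; balance $243.65
Installment 4: opening $243.65; interest $9.72 → $253.37; payment $112.90; balance $140.47
Installment 5: opening $140.47; interest $9.72 → $150.19; payment $134.62; balance $15.57
Installment 6: opening $15.57; interest $9.72 → $25.29; payment $25.29; balance $0.00
Total interest: $9.72 + $9.72 + $9.72 + $9.72 + $9.72 + $9.72 = $58.32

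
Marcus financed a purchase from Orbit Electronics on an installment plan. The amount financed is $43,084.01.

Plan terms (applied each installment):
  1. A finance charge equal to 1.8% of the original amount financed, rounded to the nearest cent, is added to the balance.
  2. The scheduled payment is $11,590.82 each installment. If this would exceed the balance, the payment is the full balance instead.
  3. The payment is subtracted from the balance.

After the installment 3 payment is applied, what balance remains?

Installment 1: opening $43,084.01; interest $775.51 → $43,859.52; payment $11,590.82; balance $32,268.70
Installment 2: opening $32,268.70; interest $775.51 → $33,044.21; payment $11,590.82; balance $21,453.39
Installment 3: opening $21,453.39; interest $775.51 → $22,228.90; payment $11,590.82; balance $10,638.08

$10,638.08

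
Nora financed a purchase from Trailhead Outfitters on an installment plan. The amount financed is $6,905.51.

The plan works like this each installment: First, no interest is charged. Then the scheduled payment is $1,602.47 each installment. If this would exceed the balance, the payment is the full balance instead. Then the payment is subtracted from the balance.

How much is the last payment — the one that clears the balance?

Installment 1: opening $6,905.51; payment $1,602.47; balance $5,303.04
Installment 2: opening $5,303.04; payment $1,602.47; balance $3,700.57
Installment 3: opening $3,700.57; payment $1,602.47; balance $2,098.10
Installment 4: opening $2,098.10; payment $1,602.47; balance $495.63
Installment 5: opening $495.63; payment $495.63; balance $0.00

$495.63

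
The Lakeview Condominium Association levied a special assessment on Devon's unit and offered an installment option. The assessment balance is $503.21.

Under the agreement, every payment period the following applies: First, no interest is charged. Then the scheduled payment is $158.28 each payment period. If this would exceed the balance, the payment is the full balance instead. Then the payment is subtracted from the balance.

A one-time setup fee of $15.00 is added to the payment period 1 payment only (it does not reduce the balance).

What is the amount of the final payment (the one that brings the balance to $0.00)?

$28.37

# | Opening | Payment | Fee | End bal
1 | $503.21 | $158.28 | $15.00 | $344.93
2 | $344.93 | $158.28 | — | $186.65
3 | $186.65 | $158.28 | — | $28.37
4 | $28.37 | $28.37 | — | $0.00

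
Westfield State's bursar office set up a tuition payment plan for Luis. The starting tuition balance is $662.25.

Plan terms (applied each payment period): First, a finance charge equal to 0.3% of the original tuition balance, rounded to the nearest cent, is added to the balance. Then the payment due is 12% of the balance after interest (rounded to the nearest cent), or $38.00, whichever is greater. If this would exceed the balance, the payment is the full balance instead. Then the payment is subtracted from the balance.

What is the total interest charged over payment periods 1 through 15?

$29.85

Payment period 1: opening $662.25; interest $1.99 → $664.24; payment $79.71; balance $584.53
Payment period 2: opening $584.53; interest $1.99 → $586.52; payment $70.38; balance $516.14
Payment period 3: opening $516.14; interest $1.99 → $518.13; payment $62.18; balance $455.95
Payment period 4: opening $455.95; interest $1.99 → $457.94; payment $54.95; balance $402.99
Payment period 5: opening $402.99; interest $1.99 → $404.98; payment $48.60; balance $356.38
Payment period 6: opening $356.38; interest $1.99 → $358.37; payment $43.00; balance $315.37
Payment period 7: opening $315.37; interest $1.99 → $317.36; payment $38.08; balance $279.28
Payment period 8: opening $279.28; interest $1.99 → $281.27; payment $38.00; balance $243.27
Payment period 9: opening $243.27; interest $1.99 → $245.26; payment $38.00; balance $207.26
Payment period 10: opening $207.26; interest $1.99 → $209.25; payment $38.00; balance $171.25
Payment period 11: opening $171.25; interest $1.99 → $173.24; payment $38.00; balance $135.24
Payment period 12: opening $135.24; interest $1.99 → $137.23; payment $38.00; balance $99.23
Payment period 13: opening $99.23; interest $1.99 → $101.22; payment $38.00; balance $63.22
Payment period 14: opening $63.22; interest $1.99 → $65.21; payment $38.00; balance $27.21
Payment period 15: opening $27.21; interest $1.99 → $29.20; payment $29.20; balance $0.00
Total interest: $1.99 + $1.99 + $1.99 + $1.99 + $1.99 + $1.99 + $1.99 + $1.99 + $1.99 + $1.99 + $1.99 + $1.99 + $1.99 + $1.99 + $1.99 = $29.85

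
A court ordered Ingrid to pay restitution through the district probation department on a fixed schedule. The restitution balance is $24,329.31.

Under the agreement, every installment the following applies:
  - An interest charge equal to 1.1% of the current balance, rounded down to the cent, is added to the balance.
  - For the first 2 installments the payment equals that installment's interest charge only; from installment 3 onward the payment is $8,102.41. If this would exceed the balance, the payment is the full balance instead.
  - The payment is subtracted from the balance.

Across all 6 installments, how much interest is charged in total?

$1,084.80

# | Opening | Interest | Payment | End bal
1 | $24,329.31 | $267.62 | $267.62 | $24,329.31
2 | $24,329.31 | $267.62 | $267.62 | $24,329.31
3 | $24,329.31 | $267.62 | $8,102.41 | $16,494.52
4 | $16,494.52 | $181.43 | $8,102.41 | $8,573.54
5 | $8,573.54 | $94.30 | $8,102.41 | $565.43
6 | $565.43 | $6.21 | $571.64 | $0.00
Total interest: $267.62 + $267.62 + $267.62 + $181.43 + $94.30 + $6.21 = $1,084.80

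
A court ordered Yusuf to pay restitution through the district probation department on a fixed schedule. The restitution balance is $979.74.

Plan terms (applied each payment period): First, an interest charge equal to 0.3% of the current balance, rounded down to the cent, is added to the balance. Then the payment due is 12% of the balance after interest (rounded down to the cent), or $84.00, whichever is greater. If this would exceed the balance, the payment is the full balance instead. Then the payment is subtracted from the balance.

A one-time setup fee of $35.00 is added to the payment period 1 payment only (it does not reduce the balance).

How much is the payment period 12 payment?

Payment period 1: opening $979.74; interest $2.93 → $982.67; payment $117.92 (+ $35.00 fee); balance $864.75
Payment period 2: opening $864.75; interest $2.59 → $867.34; payment $104.08; balance $763.26
Payment period 3: opening $763.26; interest $2.28 → $765.54; payment $91.86; balance $673.68
Payment period 4: opening $673.68; interest $2.02 → $675.70; payment $84.00; balance $591.70
Payment period 5: opening $591.70; interest $1.77 → $593.47; payment $84.00; balance $509.47
Payment period 6: opening $509.47; interest $1.52 → $510.99; payment $84.00; balance $426.99
Payment period 7: opening $426.99; interest $1.28 → $428.27; payment $84.00; balance $344.27
Payment period 8: opening $344.27; interest $1.03 → $345.30; payment $84.00; balance $261.30
Payment period 9: opening $261.30; interest $0.78 → $262.08; payment $84.00; balance $178.08
Payment period 10: opening $178.08; interest $0.53 → $178.61; payment $84.00; balance $94.61
Payment period 11: opening $94.61; interest $0.28 → $94.89; payment $84.00; balance $10.89
Payment period 12: opening $10.89; interest $0.03 → $10.92; payment $10.92; balance $0.00

$10.92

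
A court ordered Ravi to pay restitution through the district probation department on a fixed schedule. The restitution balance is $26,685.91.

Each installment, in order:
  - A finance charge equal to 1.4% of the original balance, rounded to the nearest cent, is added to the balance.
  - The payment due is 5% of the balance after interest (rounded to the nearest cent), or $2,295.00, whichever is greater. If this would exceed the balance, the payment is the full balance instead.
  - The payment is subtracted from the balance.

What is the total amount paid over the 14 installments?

$31,916.31

# | Opening | Interest | Payment | End bal
1 | $26,685.91 | $373.60 | $2,295.00 | $24,764.51
2 | $24,764.51 | $373.60 | $2,295.00 | $22,843.11
3 | $22,843.11 | $373.60 | $2,295.00 | $20,921.71
4 | $20,921.71 | $373.60 | $2,295.00 | $19,000.31
5 | $19,000.31 | $373.60 | $2,295.00 | $17,078.91
6 | $17,078.91 | $373.60 | $2,295.00 | $15,157.51
7 | $15,157.51 | $373.60 | $2,295.00 | $13,236.11
8 | $13,236.11 | $373.60 | $2,295.00 | $11,314.71
9 | $11,314.71 | $373.60 | $2,295.00 | $9,393.31
10 | $9,393.31 | $373.60 | $2,295.00 | $7,471.91
11 | $7,471.91 | $373.60 | $2,295.00 | $5,550.51
12 | $5,550.51 | $373.60 | $2,295.00 | $3,629.11
13 | $3,629.11 | $373.60 | $2,295.00 | $1,707.71
14 | $1,707.71 | $373.60 | $2,081.31 | $0.00
Total paid: $31,916.31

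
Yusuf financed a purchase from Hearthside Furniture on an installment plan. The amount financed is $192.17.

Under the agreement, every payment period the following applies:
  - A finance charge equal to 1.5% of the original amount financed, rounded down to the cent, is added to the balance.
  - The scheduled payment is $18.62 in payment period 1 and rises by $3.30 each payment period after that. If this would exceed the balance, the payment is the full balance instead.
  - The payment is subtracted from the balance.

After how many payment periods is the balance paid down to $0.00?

Payment period 1: opening $192.17; interest $2.88 → $195.05; payment $18.62; balance $176.43
Payment period 2: opening $176.43; interest $2.88 → $179.31; payment $21.92; balance $157.39
Payment period 3: opening $157.39; interest $2.88 → $160.27; payment $25.22; balance $135.05
Payment period 4: opening $135.05; interest $2.88 → $137.93; payment $28.52; balance $109.41
Payment period 5: opening $109.41; interest $2.88 → $112.29; payment $31.82; balance $80.47
Payment period 6: opening $80.47; interest $2.88 → $83.35; payment $35.12; balance $48.23
Payment period 7: opening $48.23; interest $2.88 → $51.11; payment $38.42; balance $12.69
Payment period 8: opening $12.69; interest $2.88 → $15.57; payment $15.57; balance $0.00
Balance reaches $0.00 in payment period 8.

8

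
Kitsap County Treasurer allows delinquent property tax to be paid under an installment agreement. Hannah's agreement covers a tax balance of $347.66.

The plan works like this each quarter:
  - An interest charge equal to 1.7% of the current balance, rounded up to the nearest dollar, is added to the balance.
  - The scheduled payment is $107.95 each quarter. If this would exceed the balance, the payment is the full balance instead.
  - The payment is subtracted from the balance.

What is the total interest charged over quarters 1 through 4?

$15.00

# | Opening | Interest | Payment | End bal
1 | $347.66 | $6.00 | $107.95 | $245.71
2 | $245.71 | $5.00 | $107.95 | $142.76
3 | $142.76 | $3.00 | $107.95 | $37.81
4 | $37.81 | $1.00 | $38.81 | $0.00
Total interest: $6.00 + $5.00 + $3.00 + $1.00 = $15.00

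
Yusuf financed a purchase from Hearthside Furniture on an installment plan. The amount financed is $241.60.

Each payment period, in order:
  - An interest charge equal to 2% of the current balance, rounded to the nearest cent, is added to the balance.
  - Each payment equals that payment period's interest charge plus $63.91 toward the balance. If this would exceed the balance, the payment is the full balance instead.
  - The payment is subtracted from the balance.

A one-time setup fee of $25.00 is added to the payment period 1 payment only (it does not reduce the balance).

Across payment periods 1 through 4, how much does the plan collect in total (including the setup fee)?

$278.26

Payment period 1: $241.60 +$4.83 interest = $246.43; pay $68.74 (+ $25.00 fee) → $177.69
Payment period 2: $177.69 +$3.55 interest = $181.24; pay $67.46 → $113.78
Payment period 3: $113.78 +$2.28 interest = $116.06; pay $66.19 → $49.87
Payment period 4: $49.87 +$1.00 interest = $50.87; pay $50.87 → $0.00
Total paid: $278.26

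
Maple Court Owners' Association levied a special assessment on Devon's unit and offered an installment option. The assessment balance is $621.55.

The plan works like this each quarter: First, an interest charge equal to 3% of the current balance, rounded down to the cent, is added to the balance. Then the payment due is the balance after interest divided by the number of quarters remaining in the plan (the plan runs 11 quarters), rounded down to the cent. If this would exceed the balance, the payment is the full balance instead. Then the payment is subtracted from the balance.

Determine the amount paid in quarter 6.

$67.47

Quarter 1: $621.55 +$18.64 interest = $640.19; pay $58.19 → $582.00
Quarter 2: $582.00 +$17.46 interest = $599.46; pay $59.94 → $539.52
Quarter 3: $539.52 +$16.18 interest = $555.70; pay $61.74 → $493.96
Quarter 4: $493.96 +$14.81 interest = $508.77; pay $63.59 → $445.18
Quarter 5: $445.18 +$13.35 interest = $458.53; pay $65.50 → $393.03
Quarter 6: $393.03 +$11.79 interest = $404.82; pay $67.47 → $337.35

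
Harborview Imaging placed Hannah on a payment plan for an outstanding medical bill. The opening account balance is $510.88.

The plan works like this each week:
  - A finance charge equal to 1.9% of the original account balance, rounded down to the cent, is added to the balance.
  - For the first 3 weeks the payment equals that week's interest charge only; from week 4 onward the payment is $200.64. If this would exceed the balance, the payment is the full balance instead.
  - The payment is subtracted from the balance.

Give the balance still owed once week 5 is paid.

# | Opening | Interest | Payment | End bal
1 | $510.88 | $9.70 | $9.70 | $510.88
2 | $510.88 | $9.70 | $9.70 | $510.88
3 | $510.88 | $9.70 | $9.70 | $510.88
4 | $510.88 | $9.70 | $200.64 | $319.94
5 | $319.94 | $9.70 | $200.64 | $129.00

$129.00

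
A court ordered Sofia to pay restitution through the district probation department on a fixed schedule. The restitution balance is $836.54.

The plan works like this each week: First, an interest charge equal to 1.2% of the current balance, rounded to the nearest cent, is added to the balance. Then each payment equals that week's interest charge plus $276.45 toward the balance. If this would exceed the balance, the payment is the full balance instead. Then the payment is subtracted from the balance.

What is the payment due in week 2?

Week 1: $836.54 +$10.04 interest = $846.58; pay $286.49 → $560.09
Week 2: $560.09 +$6.72 interest = $566.81; pay $283.17 → $283.64

$283.17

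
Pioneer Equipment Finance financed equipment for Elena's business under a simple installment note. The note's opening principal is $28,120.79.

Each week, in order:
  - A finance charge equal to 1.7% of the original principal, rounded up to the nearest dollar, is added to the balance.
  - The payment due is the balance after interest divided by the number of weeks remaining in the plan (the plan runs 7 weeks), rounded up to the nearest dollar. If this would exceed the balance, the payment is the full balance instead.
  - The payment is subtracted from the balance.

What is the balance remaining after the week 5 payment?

Week 1: opening $28,120.79; interest $479.00 → $28,599.79; payment $4,086.00; balance $24,513.79
Week 2: opening $24,513.79; interest $479.00 → $24,992.79; payment $4,166.00; balance $20,826.79
Week 3: opening $20,826.79; interest $479.00 → $21,305.79; payment $4,262.00; balance $17,043.79
Week 4: opening $17,043.79; interest $479.00 → $17,522.79; payment $4,381.00; balance $13,141.79
Week 5: opening $13,141.79; interest $479.00 → $13,620.79; payment $4,541.00; balance $9,079.79

$9,079.79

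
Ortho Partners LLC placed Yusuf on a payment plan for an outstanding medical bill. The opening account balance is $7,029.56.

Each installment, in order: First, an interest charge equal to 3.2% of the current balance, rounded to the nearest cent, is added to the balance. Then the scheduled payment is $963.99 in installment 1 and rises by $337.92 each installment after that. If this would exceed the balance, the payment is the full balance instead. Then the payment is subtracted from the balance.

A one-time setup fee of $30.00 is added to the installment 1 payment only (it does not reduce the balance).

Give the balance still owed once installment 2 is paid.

Installment 1: opening $7,029.56; interest $224.95 → $7,254.51; payment $963.99 (+ $30.00 fee); balance $6,290.52
Installment 2: opening $6,290.52; interest $201.30 → $6,491.82; payment $1,301.91; balance $5,189.91

$5,189.91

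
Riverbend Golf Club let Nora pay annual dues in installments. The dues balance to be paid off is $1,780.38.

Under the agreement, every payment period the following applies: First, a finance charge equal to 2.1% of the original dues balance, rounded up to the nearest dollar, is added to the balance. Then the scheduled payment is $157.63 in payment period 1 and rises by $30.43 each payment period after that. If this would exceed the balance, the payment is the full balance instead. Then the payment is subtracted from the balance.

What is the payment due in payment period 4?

$248.92

Payment period 1: $1,780.38 +$38.00 interest = $1,818.38; pay $157.63 → $1,660.75
Payment period 2: $1,660.75 +$38.00 interest = $1,698.75; pay $188.06 → $1,510.69
Payment period 3: $1,510.69 +$38.00 interest = $1,548.69; pay $218.49 → $1,330.20
Payment period 4: $1,330.20 +$38.00 interest = $1,368.20; pay $248.92 → $1,119.28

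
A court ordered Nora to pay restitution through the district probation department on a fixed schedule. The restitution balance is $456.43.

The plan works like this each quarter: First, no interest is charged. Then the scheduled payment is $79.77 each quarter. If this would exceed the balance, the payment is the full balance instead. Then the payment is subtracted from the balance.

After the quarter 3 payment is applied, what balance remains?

Quarter 1: $456.43 − $79.77 → $376.66
Quarter 2: $376.66 − $79.77 → $296.89
Quarter 3: $296.89 − $79.77 → $217.12

$217.12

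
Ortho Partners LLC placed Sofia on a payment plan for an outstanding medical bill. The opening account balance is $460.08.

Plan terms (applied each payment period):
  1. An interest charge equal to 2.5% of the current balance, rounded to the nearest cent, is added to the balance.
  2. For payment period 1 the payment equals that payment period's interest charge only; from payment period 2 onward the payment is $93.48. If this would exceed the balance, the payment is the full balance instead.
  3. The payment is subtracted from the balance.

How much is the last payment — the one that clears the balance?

$29.90

# | Opening | Interest | Payment | End bal
1 | $460.08 | $11.50 | $11.50 | $460.08
2 | $460.08 | $11.50 | $93.48 | $378.10
3 | $378.10 | $9.45 | $93.48 | $294.07
4 | $294.07 | $7.35 | $93.48 | $207.94
5 | $207.94 | $5.20 | $93.48 | $119.66
6 | $119.66 | $2.99 | $93.48 | $29.17
7 | $29.17 | $0.73 | $29.90 | $0.00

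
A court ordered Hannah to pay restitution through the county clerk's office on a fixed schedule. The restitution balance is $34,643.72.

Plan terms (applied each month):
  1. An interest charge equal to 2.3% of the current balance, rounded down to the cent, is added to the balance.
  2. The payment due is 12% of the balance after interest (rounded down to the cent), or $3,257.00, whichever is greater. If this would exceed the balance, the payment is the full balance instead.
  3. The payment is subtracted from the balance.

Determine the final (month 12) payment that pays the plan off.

# | Opening | Interest | Payment | End bal
1 | $34,643.72 | $796.80 | $4,252.86 | $31,187.66
2 | $31,187.66 | $717.31 | $3,828.59 | $28,076.38
3 | $28,076.38 | $645.75 | $3,446.65 | $25,275.48
4 | $25,275.48 | $581.33 | $3,257.00 | $22,599.81
5 | $22,599.81 | $519.79 | $3,257.00 | $19,862.60
6 | $19,862.60 | $456.83 | $3,257.00 | $17,062.43
7 | $17,062.43 | $392.43 | $3,257.00 | $14,197.86
8 | $14,197.86 | $326.55 | $3,257.00 | $11,267.41
9 | $11,267.41 | $259.15 | $3,257.00 | $8,269.56
10 | $8,269.56 | $190.19 | $3,257.00 | $5,202.75
11 | $5,202.75 | $119.66 | $3,257.00 | $2,065.41
12 | $2,065.41 | $47.50 | $2,112.91 | $0.00

$2,112.91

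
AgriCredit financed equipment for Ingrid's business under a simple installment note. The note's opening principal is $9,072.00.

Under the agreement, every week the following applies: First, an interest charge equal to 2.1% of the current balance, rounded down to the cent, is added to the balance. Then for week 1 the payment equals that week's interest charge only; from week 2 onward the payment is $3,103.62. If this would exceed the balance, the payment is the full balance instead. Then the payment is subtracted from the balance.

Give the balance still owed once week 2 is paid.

$6,158.89

Week 1: $9,072.00 +$190.51 interest = $9,262.51; pay $190.51 → $9,072.00
Week 2: $9,072.00 +$190.51 interest = $9,262.51; pay $3,103.62 → $6,158.89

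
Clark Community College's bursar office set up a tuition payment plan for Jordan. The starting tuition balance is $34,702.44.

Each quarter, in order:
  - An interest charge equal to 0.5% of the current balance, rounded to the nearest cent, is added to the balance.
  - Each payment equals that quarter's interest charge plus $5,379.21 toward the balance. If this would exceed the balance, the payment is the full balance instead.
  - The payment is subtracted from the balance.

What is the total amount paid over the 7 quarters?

$35,352.21

Quarter 1: $34,702.44 +$173.51 interest = $34,875.95; pay $5,552.72 → $29,323.23
Quarter 2: $29,323.23 +$146.62 interest = $29,469.85; pay $5,525.83 → $23,944.02
Quarter 3: $23,944.02 +$119.72 interest = $24,063.74; pay $5,498.93 → $18,564.81
Quarter 4: $18,564.81 +$92.82 interest = $18,657.63; pay $5,472.03 → $13,185.60
Quarter 5: $13,185.60 +$65.93 interest = $13,251.53; pay $5,445.14 → $7,806.39
Quarter 6: $7,806.39 +$39.03 interest = $7,845.42; pay $5,418.24 → $2,427.18
Quarter 7: $2,427.18 +$12.14 interest = $2,439.32; pay $2,439.32 → $0.00
Total paid: $35,352.21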